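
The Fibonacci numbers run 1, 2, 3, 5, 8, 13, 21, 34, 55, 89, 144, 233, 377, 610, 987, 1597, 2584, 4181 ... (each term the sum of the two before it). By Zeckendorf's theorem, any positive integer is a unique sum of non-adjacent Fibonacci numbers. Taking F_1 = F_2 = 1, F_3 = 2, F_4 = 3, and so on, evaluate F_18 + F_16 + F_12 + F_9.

3749

F_18 + F_16 + F_12 + F_9 = 2584 + 987 + 144 + 34 = 3749.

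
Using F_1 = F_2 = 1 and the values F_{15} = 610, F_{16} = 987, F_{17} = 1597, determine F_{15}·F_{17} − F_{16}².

610·1597 − 987² = 974170 − 974169 = 1. (Cassini's identity: F_{k−1}F_{k+1} − F_k² = (−1)^k.)

1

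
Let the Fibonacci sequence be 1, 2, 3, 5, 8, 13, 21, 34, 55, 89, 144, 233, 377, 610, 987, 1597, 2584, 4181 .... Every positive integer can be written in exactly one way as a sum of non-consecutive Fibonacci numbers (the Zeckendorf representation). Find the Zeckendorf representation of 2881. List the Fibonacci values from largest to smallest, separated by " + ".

take 2584 (≤ 2881); 2881 − 2584 = 297
take 233 (≤ 297); 297 − 233 = 64
take 55 (≤ 64); 64 − 55 = 9
take 8 (≤ 9); 9 − 8 = 1
take 1 (≤ 1); 1 − 1 = 0
So 2881 = 2584 + 233 + 55 + 8 + 1, with no two terms consecutive in the sequence.

2584 + 233 + 55 + 8 + 1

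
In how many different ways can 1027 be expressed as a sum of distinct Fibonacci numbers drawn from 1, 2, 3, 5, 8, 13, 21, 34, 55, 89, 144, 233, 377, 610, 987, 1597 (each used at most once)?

1027 = 987+34+5+1 = 987+34+3+2+1 = 987+21+13+5+1 = 610+377+34+5+1 = 987+21+13+3+2+1 = … (15 more), for 20 in all.

20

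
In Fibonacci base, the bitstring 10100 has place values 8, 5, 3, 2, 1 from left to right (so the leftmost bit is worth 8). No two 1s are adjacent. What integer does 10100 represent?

11

Summing the place values of the 1 bits: 8 + 3 = 11.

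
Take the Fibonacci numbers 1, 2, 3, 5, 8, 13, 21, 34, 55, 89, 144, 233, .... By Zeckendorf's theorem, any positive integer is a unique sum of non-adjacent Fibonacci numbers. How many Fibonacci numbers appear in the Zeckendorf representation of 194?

194 − 144 = 50
50 − 34 = 16
16 − 13 = 3
3 − 3 = 0
194 = 144 + 34 + 13 + 3, which has 4 terms.

4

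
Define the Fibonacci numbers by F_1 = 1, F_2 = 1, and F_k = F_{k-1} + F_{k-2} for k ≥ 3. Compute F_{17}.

1597

Iterating the recurrence up to F_{10} = 55 and F_{9} = 34:
F_{11} = F_{10} + F_{9} = 55 + 34 = 89
F_{12} = F_{11} + F_{10} = 89 + 55 = 144
F_{13} = F_{12} + F_{11} = 144 + 89 = 233
F_{14} = F_{13} + F_{12} = 233 + 144 = 377
F_{15} = F_{14} + F_{13} = 377 + 233 = 610
F_{16} = F_{15} + F_{14} = 610 + 377 = 987
F_{17} = F_{16} + F_{15} = 987 + 610 = 1597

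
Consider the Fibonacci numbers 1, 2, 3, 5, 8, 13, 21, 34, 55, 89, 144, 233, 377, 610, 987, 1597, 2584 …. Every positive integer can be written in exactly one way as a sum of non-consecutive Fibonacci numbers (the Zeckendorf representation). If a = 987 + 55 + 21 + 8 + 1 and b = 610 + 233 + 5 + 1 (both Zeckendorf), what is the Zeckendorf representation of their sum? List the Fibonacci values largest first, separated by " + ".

The two numbers are 1072 and 849, so their sum is 1921.
Repeatedly subtract the largest Fibonacci number that fits:
1597 ≤ 1921 < 2584, so take 1597; remainder 324
233 ≤ 324 < 377, so take 233; remainder 91
89 ≤ 91 < 144, so take 89; remainder 2
2 ≤ 2 < 3, so take 2; remainder 0

1597 + 233 + 89 + 2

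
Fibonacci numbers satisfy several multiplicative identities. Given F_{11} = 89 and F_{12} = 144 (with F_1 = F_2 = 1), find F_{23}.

By F_{2k+1} = F_k² + F_{k+1}²: F_{23} = 89² + 144² = 7921 + 20736 = 28657.

28657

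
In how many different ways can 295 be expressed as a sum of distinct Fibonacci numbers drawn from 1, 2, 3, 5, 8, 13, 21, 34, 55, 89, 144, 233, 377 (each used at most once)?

6

295 = 233+55+5+2 = 233+34+21+5+2 = 144+89+55+5+2 = … (3 more), for 6 in all.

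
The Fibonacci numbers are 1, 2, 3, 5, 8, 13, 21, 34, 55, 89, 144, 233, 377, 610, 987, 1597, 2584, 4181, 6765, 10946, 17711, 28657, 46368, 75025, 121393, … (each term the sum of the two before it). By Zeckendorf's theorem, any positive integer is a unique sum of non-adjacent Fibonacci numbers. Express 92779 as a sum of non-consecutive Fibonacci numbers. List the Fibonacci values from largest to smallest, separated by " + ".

75025 + 17711 + 34 + 8 + 1

largest Fibonacci ≤ 92779 is 75025; 92779 − 75025 = 17754
largest Fibonacci ≤ 17754 is 17711; 17754 − 17711 = 43
largest Fibonacci ≤ 43 is 34; 43 − 34 = 9
largest Fibonacci ≤ 9 is 8; 9 − 8 = 1
largest Fibonacci ≤ 1 is 1; 1 − 1 = 0
So 92779 = 75025 + 17711 + 34 + 8 + 1, with no two terms consecutive in the sequence.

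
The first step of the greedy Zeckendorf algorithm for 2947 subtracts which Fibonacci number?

2584 ≤ 2947 < 4181, so the largest Fibonacci number not exceeding 2947 is 2584.

2584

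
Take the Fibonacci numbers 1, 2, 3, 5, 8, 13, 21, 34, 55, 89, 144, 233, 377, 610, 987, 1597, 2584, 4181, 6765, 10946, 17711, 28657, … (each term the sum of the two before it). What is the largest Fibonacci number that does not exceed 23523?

17711

17711 ≤ 23523 < 28657, so the largest Fibonacci number not exceeding 23523 is 17711.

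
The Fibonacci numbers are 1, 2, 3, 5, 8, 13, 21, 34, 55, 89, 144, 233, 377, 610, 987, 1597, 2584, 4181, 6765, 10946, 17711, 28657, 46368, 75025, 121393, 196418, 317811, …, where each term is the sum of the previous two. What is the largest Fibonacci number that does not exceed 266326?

196418

196418 ≤ 266326 < 317811, so the largest Fibonacci number not exceeding 266326 is 196418.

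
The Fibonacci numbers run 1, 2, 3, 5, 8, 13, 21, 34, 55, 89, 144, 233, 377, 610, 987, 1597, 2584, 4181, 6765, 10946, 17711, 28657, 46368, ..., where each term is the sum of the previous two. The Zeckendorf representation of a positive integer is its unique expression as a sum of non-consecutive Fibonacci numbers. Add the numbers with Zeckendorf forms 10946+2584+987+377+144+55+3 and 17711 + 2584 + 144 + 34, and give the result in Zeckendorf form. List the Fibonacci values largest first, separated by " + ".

28657 + 6765 + 144 + 3

The two numbers are 15096 and 20473, so their sum is 35569.
Greedily peel off the largest Fibonacci term at each step:
28657 ≤ 35569 < 46368, so take 28657; remainder 6912
6765 ≤ 6912 < 10946, so take 6765; remainder 147
144 ≤ 147 < 233, so take 144; remainder 3
3 ≤ 3 < 5, so take 3; remainder 0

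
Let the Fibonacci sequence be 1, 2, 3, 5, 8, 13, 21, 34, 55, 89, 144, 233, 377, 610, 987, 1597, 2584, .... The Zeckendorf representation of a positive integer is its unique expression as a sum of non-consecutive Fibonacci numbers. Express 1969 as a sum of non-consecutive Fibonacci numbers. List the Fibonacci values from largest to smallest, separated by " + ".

1597 + 233 + 89 + 34 + 13 + 3

1969: greatest Fibonacci not exceeding it is 1597, leaving 372
372: greatest Fibonacci not exceeding it is 233, leaving 139
139: greatest Fibonacci not exceeding it is 89, leaving 50
50: greatest Fibonacci not exceeding it is 34, leaving 16
16: greatest Fibonacci not exceeding it is 13, leaving 3
3: greatest Fibonacci not exceeding it is 3, leaving 0
So 1969 = 1597 + 233 + 89 + 34 + 13 + 3, with no two terms consecutive in the sequence.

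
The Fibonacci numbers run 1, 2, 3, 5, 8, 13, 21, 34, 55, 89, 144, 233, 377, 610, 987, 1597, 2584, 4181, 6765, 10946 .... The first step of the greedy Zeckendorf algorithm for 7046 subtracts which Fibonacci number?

6765 ≤ 7046 < 10946, so the largest Fibonacci number not exceeding 7046 is 6765.

6765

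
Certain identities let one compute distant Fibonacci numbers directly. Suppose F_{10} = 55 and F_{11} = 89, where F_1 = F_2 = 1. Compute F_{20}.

6765

By the doubling identity F_{2k} = F_k(2F_{k+1} − F_k): F_{20} = 55·(2·89 − 55) = 55·123 = 6765.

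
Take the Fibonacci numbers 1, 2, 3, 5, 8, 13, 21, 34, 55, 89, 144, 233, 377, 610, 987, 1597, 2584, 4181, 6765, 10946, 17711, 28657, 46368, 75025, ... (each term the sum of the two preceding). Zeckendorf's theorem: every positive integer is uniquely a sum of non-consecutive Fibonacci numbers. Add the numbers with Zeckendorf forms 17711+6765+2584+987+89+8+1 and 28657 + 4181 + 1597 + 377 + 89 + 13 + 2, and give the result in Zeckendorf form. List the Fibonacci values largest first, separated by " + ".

The two numbers are 28145 and 34916, so their sum is 63061.
take 46368 (≤ 63061); 63061 − 46368 = 16693
take 10946 (≤ 16693); 16693 − 10946 = 5747
take 4181 (≤ 5747); 5747 − 4181 = 1566
take 987 (≤ 1566); 1566 − 987 = 579
take 377 (≤ 579); 579 − 377 = 202
take 144 (≤ 202); 202 − 144 = 58
take 55 (≤ 58); 58 − 55 = 3
take 3 (≤ 3); 3 − 3 = 0

46368 + 10946 + 4181 + 987 + 377 + 144 + 55 + 3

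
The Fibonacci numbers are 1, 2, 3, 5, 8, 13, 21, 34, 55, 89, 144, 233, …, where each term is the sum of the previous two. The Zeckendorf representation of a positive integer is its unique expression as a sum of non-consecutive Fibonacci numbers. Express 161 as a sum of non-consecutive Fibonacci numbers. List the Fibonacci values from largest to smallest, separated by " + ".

Greedily peel off the largest Fibonacci term at each step:
161 − 144 = 17
17 − 13 = 4
4 − 3 = 1
1 − 1 = 0
So 161 = 144 + 13 + 3 + 1, with no two terms consecutive in the sequence.

144 + 13 + 3 + 1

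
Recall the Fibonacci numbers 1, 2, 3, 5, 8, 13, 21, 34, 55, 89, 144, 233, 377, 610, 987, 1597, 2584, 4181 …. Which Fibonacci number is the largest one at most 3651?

2584

2584 ≤ 3651 < 4181, so the largest Fibonacci number not exceeding 3651 is 2584.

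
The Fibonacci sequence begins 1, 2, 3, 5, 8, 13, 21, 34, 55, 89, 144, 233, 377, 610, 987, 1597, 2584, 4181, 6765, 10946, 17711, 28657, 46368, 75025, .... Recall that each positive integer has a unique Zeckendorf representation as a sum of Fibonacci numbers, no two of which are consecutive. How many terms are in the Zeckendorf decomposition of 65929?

7

Greedily peel off the largest Fibonacci term at each step:
46368 ≤ 65929 < 75025, so take 46368; remainder 19561
17711 ≤ 19561 < 28657, so take 17711; remainder 1850
1597 ≤ 1850 < 2584, so take 1597; remainder 253
233 ≤ 253 < 377, so take 233; remainder 20
13 ≤ 20 < 21, so take 13; remainder 7
5 ≤ 7 < 8, so take 5; remainder 2
2 ≤ 2 < 3, so take 2; remainder 0
65929 = 46368 + 17711 + 1597 + 233 + 13 + 5 + 2, which has 7 terms.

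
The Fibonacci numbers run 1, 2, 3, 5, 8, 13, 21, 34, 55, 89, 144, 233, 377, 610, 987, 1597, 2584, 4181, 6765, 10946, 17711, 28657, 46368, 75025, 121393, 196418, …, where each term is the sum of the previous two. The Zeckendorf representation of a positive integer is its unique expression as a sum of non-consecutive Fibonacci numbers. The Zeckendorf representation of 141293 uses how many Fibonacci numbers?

8

121393 ≤ 141293 < 196418, so take 121393; remainder 19900
17711 ≤ 19900 < 28657, so take 17711; remainder 2189
1597 ≤ 2189 < 2584, so take 1597; remainder 592
377 ≤ 592 < 610, so take 377; remainder 215
144 ≤ 215 < 233, so take 144; remainder 71
55 ≤ 71 < 89, so take 55; remainder 16
13 ≤ 16 < 21, so take 13; remainder 3
3 ≤ 3 < 5, so take 3; remainder 0
141293 = 121393 + 17711 + 1597 + 377 + 144 + 55 + 13 + 3, which has 8 terms.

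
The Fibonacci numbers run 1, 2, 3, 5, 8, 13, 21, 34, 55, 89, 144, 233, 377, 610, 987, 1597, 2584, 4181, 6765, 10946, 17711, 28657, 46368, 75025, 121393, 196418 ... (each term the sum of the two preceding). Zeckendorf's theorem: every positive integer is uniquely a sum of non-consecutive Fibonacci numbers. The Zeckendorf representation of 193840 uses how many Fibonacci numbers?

7

Greedy algorithm:
193840 − 121393 = 72447
72447 − 46368 = 26079
26079 − 17711 = 8368
8368 − 6765 = 1603
1603 − 1597 = 6
6 − 5 = 1
1 − 1 = 0
193840 = 121393 + 46368 + 17711 + 6765 + 1597 + 5 + 1, which has 7 terms.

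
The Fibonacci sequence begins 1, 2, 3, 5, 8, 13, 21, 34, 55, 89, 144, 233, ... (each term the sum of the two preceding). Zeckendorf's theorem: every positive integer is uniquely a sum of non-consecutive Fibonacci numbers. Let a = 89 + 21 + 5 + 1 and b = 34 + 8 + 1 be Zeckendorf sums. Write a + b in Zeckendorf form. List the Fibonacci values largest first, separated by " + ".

The two numbers are 116 and 43, so their sum is 159.
Greedy algorithm:
159: greatest Fibonacci not exceeding it is 144, leaving 15
15: greatest Fibonacci not exceeding it is 13, leaving 2
2: greatest Fibonacci not exceeding it is 2, leaving 0

144 + 13 + 2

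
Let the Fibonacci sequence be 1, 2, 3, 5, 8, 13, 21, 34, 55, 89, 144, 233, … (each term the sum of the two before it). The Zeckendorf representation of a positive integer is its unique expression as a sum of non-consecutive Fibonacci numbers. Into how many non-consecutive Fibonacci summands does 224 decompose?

subtract 144 from 224: 80 remains
subtract 55 from 80: 25 remains
subtract 21 from 25: 4 remains
subtract 3 from 4: 1 remains
subtract 1 from 1: 0 remains
224 = 144 + 55 + 21 + 3 + 1, which has 5 terms.

5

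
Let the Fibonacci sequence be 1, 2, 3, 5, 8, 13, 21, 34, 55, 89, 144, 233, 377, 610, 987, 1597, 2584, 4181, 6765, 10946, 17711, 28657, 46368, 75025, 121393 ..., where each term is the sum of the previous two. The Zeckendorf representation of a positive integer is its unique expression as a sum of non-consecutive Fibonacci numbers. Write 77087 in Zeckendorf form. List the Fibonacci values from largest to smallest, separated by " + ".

Greedily peel off the largest Fibonacci term at each step:
largest Fibonacci ≤ 77087 is 75025; 77087 − 75025 = 2062
largest Fibonacci ≤ 2062 is 1597; 2062 − 1597 = 465
largest Fibonacci ≤ 465 is 377; 465 − 377 = 88
largest Fibonacci ≤ 88 is 55; 88 − 55 = 33
largest Fibonacci ≤ 33 is 21; 33 − 21 = 12
largest Fibonacci ≤ 12 is 8; 12 − 8 = 4
largest Fibonacci ≤ 4 is 3; 4 − 3 = 1
largest Fibonacci ≤ 1 is 1; 1 − 1 = 0
So 77087 = 75025 + 1597 + 377 + 55 + 21 + 8 + 3 + 1, with no two terms consecutive in the sequence.

75025 + 1597 + 377 + 55 + 21 + 8 + 3 + 1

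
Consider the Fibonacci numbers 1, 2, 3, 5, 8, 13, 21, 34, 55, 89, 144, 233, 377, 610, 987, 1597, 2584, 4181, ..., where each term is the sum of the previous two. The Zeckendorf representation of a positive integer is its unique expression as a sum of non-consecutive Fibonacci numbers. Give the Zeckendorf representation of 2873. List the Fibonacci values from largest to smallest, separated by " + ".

largest Fibonacci ≤ 2873 is 2584; 2873 − 2584 = 289
largest Fibonacci ≤ 289 is 233; 289 − 233 = 56
largest Fibonacci ≤ 56 is 55; 56 − 55 = 1
largest Fibonacci ≤ 1 is 1; 1 − 1 = 0
So 2873 = 2584 + 233 + 55 + 1, with no two terms consecutive in the sequence.

2584 + 233 + 55 + 1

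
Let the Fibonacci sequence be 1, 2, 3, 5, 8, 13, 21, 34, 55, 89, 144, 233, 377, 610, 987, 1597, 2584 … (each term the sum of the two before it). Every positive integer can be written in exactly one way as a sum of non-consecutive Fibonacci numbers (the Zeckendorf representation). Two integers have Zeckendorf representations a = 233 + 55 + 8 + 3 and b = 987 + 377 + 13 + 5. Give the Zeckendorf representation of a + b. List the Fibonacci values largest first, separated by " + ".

1597 + 55 + 21 + 8

The two numbers are 299 and 1382, so their sum is 1681.
Repeatedly subtract the largest Fibonacci number that fits:
1681: greatest Fibonacci not exceeding it is 1597, leaving 84
84: greatest Fibonacci not exceeding it is 55, leaving 29
29: greatest Fibonacci not exceeding it is 21, leaving 8
8: greatest Fibonacci not exceeding it is 8, leaving 0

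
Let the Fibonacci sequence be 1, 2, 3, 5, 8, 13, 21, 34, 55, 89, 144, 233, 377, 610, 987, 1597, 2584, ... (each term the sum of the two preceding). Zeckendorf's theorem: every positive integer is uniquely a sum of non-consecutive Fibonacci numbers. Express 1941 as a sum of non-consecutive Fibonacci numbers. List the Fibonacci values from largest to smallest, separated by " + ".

Greedily peel off the largest Fibonacci term at each step:
1941 − 1597 = 344
344 − 233 = 111
111 − 89 = 22
22 − 21 = 1
1 − 1 = 0
So 1941 = 1597 + 233 + 89 + 21 + 1, with no two terms consecutive in the sequence.

1597 + 233 + 89 + 21 + 1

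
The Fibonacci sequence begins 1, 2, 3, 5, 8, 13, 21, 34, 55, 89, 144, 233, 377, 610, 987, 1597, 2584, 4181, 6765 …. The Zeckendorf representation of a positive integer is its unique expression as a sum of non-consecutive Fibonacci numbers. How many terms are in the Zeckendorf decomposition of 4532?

5

Repeatedly subtract the largest Fibonacci number that fits:
take 4181 (≤ 4532); 4532 − 4181 = 351
take 233 (≤ 351); 351 − 233 = 118
take 89 (≤ 118); 118 − 89 = 29
take 21 (≤ 29); 29 − 21 = 8
take 8 (≤ 8); 8 − 8 = 0
4532 = 4181 + 233 + 89 + 21 + 8, which has 5 terms.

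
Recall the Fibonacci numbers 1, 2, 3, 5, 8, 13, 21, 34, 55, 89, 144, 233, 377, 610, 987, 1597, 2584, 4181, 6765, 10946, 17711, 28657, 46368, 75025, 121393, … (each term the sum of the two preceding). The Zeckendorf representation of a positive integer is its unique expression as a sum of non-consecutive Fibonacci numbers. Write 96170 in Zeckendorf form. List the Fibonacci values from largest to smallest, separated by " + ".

Repeatedly subtract the largest Fibonacci number that fits:
subtract 75025 from 96170: 21145 remains
subtract 17711 from 21145: 3434 remains
subtract 2584 from 3434: 850 remains
subtract 610 from 850: 240 remains
subtract 233 from 240: 7 remains
subtract 5 from 7: 2 remains
subtract 2 from 2: 0 remains
So 96170 = 75025 + 17711 + 2584 + 610 + 233 + 5 + 2, with no two terms consecutive in the sequence.

75025 + 17711 + 2584 + 610 + 233 + 5 + 2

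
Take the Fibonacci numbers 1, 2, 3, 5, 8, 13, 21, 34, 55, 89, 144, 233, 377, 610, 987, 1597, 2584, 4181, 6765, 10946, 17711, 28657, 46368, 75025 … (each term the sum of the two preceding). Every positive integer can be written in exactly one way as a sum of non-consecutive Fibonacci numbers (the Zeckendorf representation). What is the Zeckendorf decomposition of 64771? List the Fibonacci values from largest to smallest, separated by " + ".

Greedily peel off the largest Fibonacci term at each step:
46368 ≤ 64771 < 75025, so take 46368; remainder 18403
17711 ≤ 18403 < 28657, so take 17711; remainder 692
610 ≤ 692 < 987, so take 610; remainder 82
55 ≤ 82 < 89, so take 55; remainder 27
21 ≤ 27 < 34, so take 21; remainder 6
5 ≤ 6 < 8, so take 5; remainder 1
1 ≤ 1 < 2, so take 1; remainder 0
So 64771 = 46368 + 17711 + 610 + 55 + 21 + 5 + 1, with no two terms consecutive in the sequence.

46368 + 17711 + 610 + 55 + 21 + 5 + 1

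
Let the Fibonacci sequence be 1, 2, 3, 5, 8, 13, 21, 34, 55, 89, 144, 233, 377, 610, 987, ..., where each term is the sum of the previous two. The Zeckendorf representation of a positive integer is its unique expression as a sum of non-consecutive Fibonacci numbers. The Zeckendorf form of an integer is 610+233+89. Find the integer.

610+233+89 = 932.

932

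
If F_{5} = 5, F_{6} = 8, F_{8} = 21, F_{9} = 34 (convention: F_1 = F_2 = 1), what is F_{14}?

By the addition formula F_{m+n} = F_m F_{n+1} + F_{m−1} F_n with m=6, n=8: F_{14} = 8·34 + 5·21 = 272 + 105 = 377.

377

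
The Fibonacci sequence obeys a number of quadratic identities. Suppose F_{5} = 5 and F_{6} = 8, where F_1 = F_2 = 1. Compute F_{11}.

By F_{2k+1} = F_k² + F_{k+1}²: F_{11} = 5² + 8² = 25 + 64 = 89.

89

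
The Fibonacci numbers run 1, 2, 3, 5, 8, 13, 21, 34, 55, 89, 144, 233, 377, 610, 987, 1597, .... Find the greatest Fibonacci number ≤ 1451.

987 ≤ 1451 < 1597, so the largest Fibonacci number not exceeding 1451 is 987.

987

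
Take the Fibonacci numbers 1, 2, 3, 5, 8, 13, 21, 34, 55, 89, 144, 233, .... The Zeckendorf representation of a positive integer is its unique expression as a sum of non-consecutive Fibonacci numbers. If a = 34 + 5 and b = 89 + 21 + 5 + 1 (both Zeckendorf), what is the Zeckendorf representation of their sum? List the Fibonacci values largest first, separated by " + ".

The two numbers are 39 and 116, so their sum is 155.
155: greatest Fibonacci not exceeding it is 144, leaving 11
11: greatest Fibonacci not exceeding it is 8, leaving 3
3: greatest Fibonacci not exceeding it is 3, leaving 0

144 + 8 + 3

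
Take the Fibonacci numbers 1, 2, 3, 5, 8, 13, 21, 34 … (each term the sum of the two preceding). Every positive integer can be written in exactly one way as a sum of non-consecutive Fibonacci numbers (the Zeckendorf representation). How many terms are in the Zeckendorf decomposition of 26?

largest Fibonacci ≤ 26 is 21; 26 − 21 = 5
largest Fibonacci ≤ 5 is 5; 5 − 5 = 0
26 = 21 + 5, which has 2 terms.

2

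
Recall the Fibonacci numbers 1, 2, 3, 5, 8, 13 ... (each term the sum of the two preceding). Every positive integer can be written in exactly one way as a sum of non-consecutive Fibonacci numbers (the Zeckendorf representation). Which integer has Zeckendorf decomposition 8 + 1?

9

8 + 1 = 9.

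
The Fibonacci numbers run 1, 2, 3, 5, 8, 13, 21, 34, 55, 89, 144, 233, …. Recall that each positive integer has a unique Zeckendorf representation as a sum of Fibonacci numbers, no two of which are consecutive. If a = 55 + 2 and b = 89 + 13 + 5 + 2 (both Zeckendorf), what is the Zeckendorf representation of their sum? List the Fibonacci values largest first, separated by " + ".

144 + 21 + 1

The two numbers are 57 and 109, so their sum is 166.
take 144 (≤ 166); 166 − 144 = 22
take 21 (≤ 22); 22 − 21 = 1
take 1 (≤ 1); 1 − 1 = 0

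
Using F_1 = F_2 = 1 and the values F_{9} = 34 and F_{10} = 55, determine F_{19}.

4181

By F_{2k+1} = F_k² + F_{k+1}²: F_{19} = 34² + 55² = 1156 + 3025 = 4181.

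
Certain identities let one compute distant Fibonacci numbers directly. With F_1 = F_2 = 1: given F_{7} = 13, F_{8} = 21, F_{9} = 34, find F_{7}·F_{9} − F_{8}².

13·34 − 21² = 442 − 441 = 1. (Cassini's identity: F_{k−1}F_{k+1} − F_k² = (−1)^k.)

1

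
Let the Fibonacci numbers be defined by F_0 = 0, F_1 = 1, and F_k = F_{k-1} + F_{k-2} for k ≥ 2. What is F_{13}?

233

Iterating the recurrence up to F_{6} = 8 and F_{5} = 5:
F_{7} = F_{6} + F_{5} = 8 + 5 = 13
F_{8} = F_{7} + F_{6} = 13 + 8 = 21
F_{9} = F_{8} + F_{7} = 21 + 13 = 34
F_{10} = F_{9} + F_{8} = 34 + 21 = 55
F_{11} = F_{10} + F_{9} = 55 + 34 = 89
F_{12} = F_{11} + F_{10} = 89 + 55 = 144
F_{13} = F_{12} + F_{11} = 144 + 89 = 233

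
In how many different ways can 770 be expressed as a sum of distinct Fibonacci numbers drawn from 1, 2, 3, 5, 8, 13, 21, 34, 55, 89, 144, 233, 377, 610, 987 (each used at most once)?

Each representation comes from the Zeckendorf form by replacing some F_k with F_{k−1} + F_{k−2} where possible.
770 = 610+144+13+3 = 610+144+13+2+1 = 610+144+8+5+3 = … (21 more), for 24 in all.

24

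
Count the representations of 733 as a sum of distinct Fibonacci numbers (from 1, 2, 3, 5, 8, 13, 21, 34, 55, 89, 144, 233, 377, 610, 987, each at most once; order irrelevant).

Starting from the Zeckendorf form and repeatedly splitting a term F_k into F_{k−1} + F_{k−2} (when neither is already used) reaches every representation.
733 = 610+89+34 = 610+89+21+13 = 377+233+89+34 = 610+89+21+8+5 = … (13 more), for 17 in all.

17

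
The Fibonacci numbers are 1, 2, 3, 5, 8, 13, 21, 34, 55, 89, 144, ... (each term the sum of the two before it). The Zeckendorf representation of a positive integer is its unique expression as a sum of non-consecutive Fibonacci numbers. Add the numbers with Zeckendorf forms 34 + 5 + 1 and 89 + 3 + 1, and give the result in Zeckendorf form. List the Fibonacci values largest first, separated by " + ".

89 + 34 + 8 + 2

The two numbers are 40 and 93, so their sum is 133.
133: greatest Fibonacci not exceeding it is 89, leaving 44
44: greatest Fibonacci not exceeding it is 34, leaving 10
10: greatest Fibonacci not exceeding it is 8, leaving 2
2: greatest Fibonacci not exceeding it is 2, leaving 0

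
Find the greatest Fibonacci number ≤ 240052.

196418

196418 ≤ 240052 < 317811, so the largest Fibonacci number not exceeding 240052 is 196418.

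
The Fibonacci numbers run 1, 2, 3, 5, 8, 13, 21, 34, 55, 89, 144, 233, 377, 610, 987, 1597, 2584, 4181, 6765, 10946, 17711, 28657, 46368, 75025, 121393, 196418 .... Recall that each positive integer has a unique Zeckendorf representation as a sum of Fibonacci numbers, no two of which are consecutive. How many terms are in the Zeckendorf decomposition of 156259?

Greedy algorithm:
156259: greatest Fibonacci not exceeding it is 121393, leaving 34866
34866: greatest Fibonacci not exceeding it is 28657, leaving 6209
6209: greatest Fibonacci not exceeding it is 4181, leaving 2028
2028: greatest Fibonacci not exceeding it is 1597, leaving 431
431: greatest Fibonacci not exceeding it is 377, leaving 54
54: greatest Fibonacci not exceeding it is 34, leaving 20
20: greatest Fibonacci not exceeding it is 13, leaving 7
7: greatest Fibonacci not exceeding it is 5, leaving 2
2: greatest Fibonacci not exceeding it is 2, leaving 0
156259 = 121393 + 28657 + 4181 + 1597 + 377 + 34 + 13 + 5 + 2, which has 9 terms.

9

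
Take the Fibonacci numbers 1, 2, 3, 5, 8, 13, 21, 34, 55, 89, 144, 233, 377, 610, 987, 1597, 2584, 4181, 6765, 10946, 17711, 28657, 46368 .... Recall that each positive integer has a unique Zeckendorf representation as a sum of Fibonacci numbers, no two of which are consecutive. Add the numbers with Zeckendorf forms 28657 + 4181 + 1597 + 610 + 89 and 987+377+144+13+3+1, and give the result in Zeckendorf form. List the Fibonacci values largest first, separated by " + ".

The two numbers are 35134 and 1525, so their sum is 36659.
Repeatedly subtract the largest Fibonacci number that fits:
36659: greatest Fibonacci not exceeding it is 28657, leaving 8002
8002: greatest Fibonacci not exceeding it is 6765, leaving 1237
1237: greatest Fibonacci not exceeding it is 987, leaving 250
250: greatest Fibonacci not exceeding it is 233, leaving 17
17: greatest Fibonacci not exceeding it is 13, leaving 4
4: greatest Fibonacci not exceeding it is 3, leaving 1
1: greatest Fibonacci not exceeding it is 1, leaving 0

28657 + 6765 + 987 + 233 + 13 + 3 + 1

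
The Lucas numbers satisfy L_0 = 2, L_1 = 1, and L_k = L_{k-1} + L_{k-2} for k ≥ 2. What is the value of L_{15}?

1364

Iterating the recurrence up to L_{11} = 199 and L_{10} = 123:
L_{12} = L_{11} + L_{10} = 199 + 123 = 322
L_{13} = L_{12} + L_{11} = 322 + 199 = 521
L_{14} = L_{13} + L_{12} = 521 + 322 = 843
L_{15} = L_{14} + L_{13} = 843 + 521 = 1364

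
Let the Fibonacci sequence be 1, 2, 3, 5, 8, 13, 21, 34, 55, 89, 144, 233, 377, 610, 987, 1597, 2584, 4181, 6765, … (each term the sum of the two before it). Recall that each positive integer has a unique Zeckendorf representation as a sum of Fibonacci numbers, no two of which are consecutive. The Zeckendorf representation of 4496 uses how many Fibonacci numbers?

4181 ≤ 4496 < 6765, so take 4181; remainder 315
233 ≤ 315 < 377, so take 233; remainder 82
55 ≤ 82 < 89, so take 55; remainder 27
21 ≤ 27 < 34, so take 21; remainder 6
5 ≤ 6 < 8, so take 5; remainder 1
1 ≤ 1 < 2, so take 1; remainder 0
4496 = 4181 + 233 + 55 + 21 + 5 + 1, which has 6 terms.

6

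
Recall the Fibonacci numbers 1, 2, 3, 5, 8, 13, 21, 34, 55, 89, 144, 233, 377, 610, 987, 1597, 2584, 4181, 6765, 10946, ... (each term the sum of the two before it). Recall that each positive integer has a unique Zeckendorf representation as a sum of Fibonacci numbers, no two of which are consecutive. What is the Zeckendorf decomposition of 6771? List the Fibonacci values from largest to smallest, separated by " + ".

6765 ≤ 6771 < 10946, so take 6765; remainder 6
5 ≤ 6 < 8, so take 5; remainder 1
1 ≤ 1 < 2, so take 1; remainder 0
So 6771 = 6765 + 5 + 1, with no two terms consecutive in the sequence.

6765 + 5 + 1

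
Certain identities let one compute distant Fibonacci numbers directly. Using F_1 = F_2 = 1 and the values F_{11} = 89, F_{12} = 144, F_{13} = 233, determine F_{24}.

By the addition formula F_{m+n} = F_m F_{n+1} + F_{m−1} F_n with m=13, n=11: F_{24} = 233·144 + 144·89 = 33552 + 12816 = 46368.

46368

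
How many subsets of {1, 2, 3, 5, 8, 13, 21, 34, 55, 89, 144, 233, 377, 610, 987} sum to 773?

773 = 610+144+13+5+1 = 610+144+13+3+2+1 = 610+89+55+13+5+1 = … (15 more), for 18 in all.

18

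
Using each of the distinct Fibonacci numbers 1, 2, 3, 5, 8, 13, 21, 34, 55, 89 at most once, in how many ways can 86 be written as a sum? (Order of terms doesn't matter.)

4

Each representation comes from the Zeckendorf form by replacing some F_k with F_{k−1} + F_{k−2} where possible.
86 = 55+21+8+2 = 55+21+5+3+2 = 55+13+8+5+3+2 = … (1 more), for 4 in all.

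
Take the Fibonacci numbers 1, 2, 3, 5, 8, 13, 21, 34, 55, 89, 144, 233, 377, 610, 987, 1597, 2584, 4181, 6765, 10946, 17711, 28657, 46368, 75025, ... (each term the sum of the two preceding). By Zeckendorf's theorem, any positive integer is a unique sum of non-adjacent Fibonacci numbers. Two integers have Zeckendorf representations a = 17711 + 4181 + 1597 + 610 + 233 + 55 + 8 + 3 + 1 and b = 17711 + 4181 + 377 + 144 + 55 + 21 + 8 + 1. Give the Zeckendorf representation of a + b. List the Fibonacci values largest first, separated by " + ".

46368 + 377 + 144 + 8

The two numbers are 24399 and 22498, so their sum is 46897.
take 46368 (≤ 46897); 46897 − 46368 = 529
take 377 (≤ 529); 529 − 377 = 152
take 144 (≤ 152); 152 − 144 = 8
take 8 (≤ 8); 8 − 8 = 0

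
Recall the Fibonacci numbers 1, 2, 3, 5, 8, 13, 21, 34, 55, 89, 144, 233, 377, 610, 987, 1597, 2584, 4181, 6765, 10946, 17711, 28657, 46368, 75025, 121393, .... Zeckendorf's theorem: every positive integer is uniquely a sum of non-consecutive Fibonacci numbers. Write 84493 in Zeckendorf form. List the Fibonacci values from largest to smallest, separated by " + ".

largest Fibonacci ≤ 84493 is 75025; 84493 − 75025 = 9468
largest Fibonacci ≤ 9468 is 6765; 9468 − 6765 = 2703
largest Fibonacci ≤ 2703 is 2584; 2703 − 2584 = 119
largest Fibonacci ≤ 119 is 89; 119 − 89 = 30
largest Fibonacci ≤ 30 is 21; 30 − 21 = 9
largest Fibonacci ≤ 9 is 8; 9 − 8 = 1
largest Fibonacci ≤ 1 is 1; 1 − 1 = 0
So 84493 = 75025 + 6765 + 2584 + 89 + 21 + 8 + 1, with no two terms consecutive in the sequence.

75025 + 6765 + 2584 + 89 + 21 + 8 + 1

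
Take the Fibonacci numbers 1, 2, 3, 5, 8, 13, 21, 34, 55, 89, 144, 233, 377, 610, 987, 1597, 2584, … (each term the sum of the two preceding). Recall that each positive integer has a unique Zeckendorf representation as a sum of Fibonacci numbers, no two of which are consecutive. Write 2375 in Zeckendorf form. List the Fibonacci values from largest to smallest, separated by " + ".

Repeatedly subtract the largest Fibonacci number that fits:
take 1597 (≤ 2375); 2375 − 1597 = 778
take 610 (≤ 778); 778 − 610 = 168
take 144 (≤ 168); 168 − 144 = 24
take 21 (≤ 24); 24 − 21 = 3
take 3 (≤ 3); 3 − 3 = 0
So 2375 = 1597 + 610 + 144 + 21 + 3, with no two terms consecutive in the sequence.

1597 + 610 + 144 + 21 + 3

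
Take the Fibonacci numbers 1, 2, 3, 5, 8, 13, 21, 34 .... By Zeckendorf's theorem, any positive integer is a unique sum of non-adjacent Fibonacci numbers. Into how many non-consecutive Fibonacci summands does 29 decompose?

2

Greedy algorithm:
subtract 21 from 29: 8 remains
subtract 8 from 8: 0 remains
29 = 21 + 8, which has 2 terms.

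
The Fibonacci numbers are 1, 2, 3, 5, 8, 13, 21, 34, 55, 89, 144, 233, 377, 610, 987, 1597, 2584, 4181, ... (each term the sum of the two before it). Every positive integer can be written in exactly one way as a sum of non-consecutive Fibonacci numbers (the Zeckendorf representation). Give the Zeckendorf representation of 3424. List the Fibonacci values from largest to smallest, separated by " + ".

Repeatedly subtract the largest Fibonacci number that fits:
subtract 2584 from 3424: 840 remains
subtract 610 from 840: 230 remains
subtract 144 from 230: 86 remains
subtract 55 from 86: 31 remains
subtract 21 from 31: 10 remains
subtract 8 from 10: 2 remains
subtract 2 from 2: 0 remains
So 3424 = 2584 + 610 + 144 + 55 + 21 + 8 + 2, with no two terms consecutive in the sequence.

2584 + 610 + 144 + 55 + 21 + 8 + 2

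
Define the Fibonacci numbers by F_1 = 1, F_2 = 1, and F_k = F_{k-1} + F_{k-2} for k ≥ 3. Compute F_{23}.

28657

Iterating the recurrence up to F_{19} = 4181 and F_{18} = 2584:
F_{20} = F_{19} + F_{18} = 4181 + 2584 = 6765
F_{21} = F_{20} + F_{19} = 6765 + 4181 = 10946
F_{22} = F_{21} + F_{20} = 10946 + 6765 = 17711
F_{23} = F_{22} + F_{21} = 17711 + 10946 = 28657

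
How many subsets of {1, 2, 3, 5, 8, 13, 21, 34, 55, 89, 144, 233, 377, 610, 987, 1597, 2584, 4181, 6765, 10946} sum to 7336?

60

7336 = 6765+377+144+34+13+3 = 6765+377+144+34+13+2+1 = 6765+377+144+34+8+5+3 = 6765+377+89+55+34+13+3 = 6765+377+144+34+8+5+2+1 = … (55 more), for 60 in all.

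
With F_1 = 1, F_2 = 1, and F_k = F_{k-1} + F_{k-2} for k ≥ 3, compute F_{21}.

Iterating the recurrence up to F_{13} = 233 and F_{12} = 144:
F_{14} = F_{13} + F_{12} = 233 + 144 = 377
F_{15} = F_{14} + F_{13} = 377 + 233 = 610
F_{16} = F_{15} + F_{14} = 610 + 377 = 987
F_{17} = F_{16} + F_{15} = 987 + 610 = 1597
F_{18} = F_{17} + F_{16} = 1597 + 987 = 2584
F_{19} = F_{18} + F_{17} = 2584 + 1597 = 4181
F_{20} = F_{19} + F_{18} = 4181 + 2584 = 6765
F_{21} = F_{20} + F_{19} = 6765 + 4181 = 10946

10946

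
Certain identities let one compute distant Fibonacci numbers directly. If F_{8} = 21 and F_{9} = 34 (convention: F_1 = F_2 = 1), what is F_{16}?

By the doubling identity F_{2k} = F_k(2F_{k+1} − F_k): F_{16} = 21·(2·34 − 21) = 21·47 = 987.

987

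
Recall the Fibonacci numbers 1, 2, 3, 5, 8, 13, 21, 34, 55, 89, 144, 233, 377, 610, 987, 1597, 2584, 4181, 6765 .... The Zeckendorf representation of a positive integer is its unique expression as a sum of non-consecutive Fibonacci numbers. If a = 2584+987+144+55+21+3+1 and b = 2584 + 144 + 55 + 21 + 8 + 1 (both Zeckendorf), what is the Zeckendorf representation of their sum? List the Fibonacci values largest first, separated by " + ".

4181 + 1597 + 610 + 144 + 55 + 21

The two numbers are 3795 and 2813, so their sum is 6608.
Greedy algorithm:
subtract 4181 from 6608: 2427 remains
subtract 1597 from 2427: 830 remains
subtract 610 from 830: 220 remains
subtract 144 from 220: 76 remains
subtract 55 from 76: 21 remains
subtract 21 from 21: 0 remains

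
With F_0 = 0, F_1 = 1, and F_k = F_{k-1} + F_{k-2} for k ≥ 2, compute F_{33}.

3524578

Iterating the recurrence up to F_{29} = 514229 and F_{28} = 317811:
F_{30} = F_{29} + F_{28} = 514229 + 317811 = 832040
F_{31} = F_{30} + F_{29} = 832040 + 514229 = 1346269
F_{32} = F_{31} + F_{30} = 1346269 + 832040 = 2178309
F_{33} = F_{32} + F_{31} = 2178309 + 1346269 = 3524578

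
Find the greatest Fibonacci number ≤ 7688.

6765

6765 ≤ 7688 < 10946, so the largest Fibonacci number not exceeding 7688 is 6765.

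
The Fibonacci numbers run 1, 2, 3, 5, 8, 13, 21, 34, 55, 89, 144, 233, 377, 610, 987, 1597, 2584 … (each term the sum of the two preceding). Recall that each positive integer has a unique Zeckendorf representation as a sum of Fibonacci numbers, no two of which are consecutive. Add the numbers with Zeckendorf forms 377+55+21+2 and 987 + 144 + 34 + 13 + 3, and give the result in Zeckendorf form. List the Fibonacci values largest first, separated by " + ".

The two numbers are 455 and 1181, so their sum is 1636.
Repeatedly subtract the largest Fibonacci number that fits:
subtract 1597 from 1636: 39 remains
subtract 34 from 39: 5 remains
subtract 5 from 5: 0 remains

1597 + 34 + 5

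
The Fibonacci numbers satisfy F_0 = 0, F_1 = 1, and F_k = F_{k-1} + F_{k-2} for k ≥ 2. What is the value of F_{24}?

46368

Iterating the recurrence up to F_{18} = 2584 and F_{17} = 1597:
F_{19} = F_{18} + F_{17} = 2584 + 1597 = 4181
F_{20} = F_{19} + F_{18} = 4181 + 2584 = 6765
F_{21} = F_{20} + F_{19} = 6765 + 4181 = 10946
F_{22} = F_{21} + F_{20} = 10946 + 6765 = 17711
F_{23} = F_{22} + F_{21} = 17711 + 10946 = 28657
F_{24} = F_{23} + F_{22} = 28657 + 17711 = 46368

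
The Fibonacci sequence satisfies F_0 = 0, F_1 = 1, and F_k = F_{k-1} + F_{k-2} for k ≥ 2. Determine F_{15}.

610

Iterating the recurrence up to F_{9} = 34 and F_{8} = 21:
F_{10} = F_{9} + F_{8} = 34 + 21 = 55
F_{11} = F_{10} + F_{9} = 55 + 34 = 89
F_{12} = F_{11} + F_{10} = 89 + 55 = 144
F_{13} = F_{12} + F_{11} = 144 + 89 = 233
F_{14} = F_{13} + F_{12} = 233 + 144 = 377
F_{15} = F_{14} + F_{13} = 377 + 233 = 610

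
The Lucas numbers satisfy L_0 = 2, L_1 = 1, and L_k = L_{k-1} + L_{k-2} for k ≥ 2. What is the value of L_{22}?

Iterating the recurrence up to L_{14} = 843 and L_{13} = 521:
L_{15} = L_{14} + L_{13} = 843 + 521 = 1364
L_{16} = L_{15} + L_{14} = 1364 + 843 = 2207
L_{17} = L_{16} + L_{15} = 2207 + 1364 = 3571
L_{18} = L_{17} + L_{16} = 3571 + 2207 = 5778
L_{19} = L_{18} + L_{17} = 5778 + 3571 = 9349
L_{20} = L_{19} + L_{18} = 9349 + 5778 = 15127
L_{21} = L_{20} + L_{19} = 15127 + 9349 = 24476
L_{22} = L_{21} + L_{20} = 24476 + 15127 = 39603

39603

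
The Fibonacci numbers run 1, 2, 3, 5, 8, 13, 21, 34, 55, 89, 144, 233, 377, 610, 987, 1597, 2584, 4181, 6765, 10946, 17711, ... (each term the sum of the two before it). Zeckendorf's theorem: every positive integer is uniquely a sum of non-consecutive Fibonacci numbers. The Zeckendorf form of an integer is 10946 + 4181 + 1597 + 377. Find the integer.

10946 + 4181 + 1597 + 377 = 17101.

17101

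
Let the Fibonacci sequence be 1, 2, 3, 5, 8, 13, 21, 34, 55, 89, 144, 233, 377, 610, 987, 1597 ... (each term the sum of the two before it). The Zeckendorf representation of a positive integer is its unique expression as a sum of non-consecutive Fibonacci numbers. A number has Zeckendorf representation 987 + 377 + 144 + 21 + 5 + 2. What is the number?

987 + 377 + 144 + 21 + 5 + 2 = 1536.

1536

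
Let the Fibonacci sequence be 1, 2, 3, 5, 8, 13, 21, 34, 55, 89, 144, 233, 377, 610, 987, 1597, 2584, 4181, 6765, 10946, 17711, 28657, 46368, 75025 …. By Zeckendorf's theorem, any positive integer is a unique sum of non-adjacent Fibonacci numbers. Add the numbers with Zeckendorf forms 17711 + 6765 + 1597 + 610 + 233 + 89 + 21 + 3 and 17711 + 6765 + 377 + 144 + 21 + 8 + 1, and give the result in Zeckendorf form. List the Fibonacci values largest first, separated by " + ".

The two numbers are 27029 and 25027, so their sum is 52056.
Greedy algorithm:
52056 − 46368 = 5688
5688 − 4181 = 1507
1507 − 987 = 520
520 − 377 = 143
143 − 89 = 54
54 − 34 = 20
20 − 13 = 7
7 − 5 = 2
2 − 2 = 0

46368 + 4181 + 987 + 377 + 89 + 34 + 13 + 5 + 2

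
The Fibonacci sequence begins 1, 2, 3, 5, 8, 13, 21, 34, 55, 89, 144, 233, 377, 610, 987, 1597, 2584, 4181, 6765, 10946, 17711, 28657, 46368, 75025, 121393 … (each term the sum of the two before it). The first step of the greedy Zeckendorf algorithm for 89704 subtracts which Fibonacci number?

75025

75025 ≤ 89704 < 121393, so the largest Fibonacci number not exceeding 89704 is 75025.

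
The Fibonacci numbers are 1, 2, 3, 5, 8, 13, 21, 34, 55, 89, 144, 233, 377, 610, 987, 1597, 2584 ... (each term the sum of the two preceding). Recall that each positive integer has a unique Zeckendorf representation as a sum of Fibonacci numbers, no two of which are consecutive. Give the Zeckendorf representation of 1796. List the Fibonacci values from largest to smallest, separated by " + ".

1597 + 144 + 55

1597 ≤ 1796 < 2584, so take 1597; remainder 199
144 ≤ 199 < 233, so take 144; remainder 55
55 ≤ 55 < 89, so take 55; remainder 0
So 1796 = 1597 + 144 + 55, with no two terms consecutive in the sequence.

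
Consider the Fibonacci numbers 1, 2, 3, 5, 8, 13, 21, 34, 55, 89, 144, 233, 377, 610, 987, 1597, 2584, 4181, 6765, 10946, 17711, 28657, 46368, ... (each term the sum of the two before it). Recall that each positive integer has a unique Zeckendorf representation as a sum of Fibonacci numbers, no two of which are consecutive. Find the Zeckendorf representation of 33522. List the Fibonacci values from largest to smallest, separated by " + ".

28657 + 4181 + 610 + 55 + 13 + 5 + 1

take 28657 (≤ 33522); 33522 − 28657 = 4865
take 4181 (≤ 4865); 4865 − 4181 = 684
take 610 (≤ 684); 684 − 610 = 74
take 55 (≤ 74); 74 − 55 = 19
take 13 (≤ 19); 19 − 13 = 6
take 5 (≤ 6); 6 − 5 = 1
take 1 (≤ 1); 1 − 1 = 0
So 33522 = 28657 + 4181 + 610 + 55 + 13 + 5 + 1, with no two terms consecutive in the sequence.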